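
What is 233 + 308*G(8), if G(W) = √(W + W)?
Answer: 1465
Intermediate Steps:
G(W) = √2*√W (G(W) = √(2*W) = √2*√W)
233 + 308*G(8) = 233 + 308*(√2*√8) = 233 + 308*(√2*(2*√2)) = 233 + 308*4 = 233 + 1232 = 1465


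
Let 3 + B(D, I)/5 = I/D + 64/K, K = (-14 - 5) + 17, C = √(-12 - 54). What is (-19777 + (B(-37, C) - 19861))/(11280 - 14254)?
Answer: 39813/2974 + 5*I*√66/110038 ≈ 13.387 + 0.00036915*I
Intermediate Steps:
C = I*√66 (C = √(-66) = I*√66 ≈ 8.124*I)
K = -2 (K = -19 + 17 = -2)
B(D, I) = -175 + 5*I/D (B(D, I) = -15 + 5*(I/D + 64/(-2)) = -15 + 5*(I/D + 64*(-½)) = -15 + 5*(I/D - 32) = -15 + 5*(-32 + I/D) = -15 + (-160 + 5*I/D) = -175 + 5*I/D)
(-19777 + (B(-37, C) - 19861))/(11280 - 14254) = (-19777 + ((-175 + 5*(I*√66)/(-37)) - 19861))/(11280 - 14254) = (-19777 + ((-175 + 5*(I*√66)*(-1/37)) - 19861))/(-2974) = (-19777 + ((-175 - 5*I*√66/37) - 19861))*(-1/2974) = (-19777 + (-20036 - 5*I*√66/37))*(-1/2974) = (-39813 - 5*I*√66/37)*(-1/2974) = 39813/2974 + 5*I*√66/110038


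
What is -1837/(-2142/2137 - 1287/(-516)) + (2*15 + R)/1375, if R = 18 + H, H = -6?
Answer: -928397687842/753979875 ≈ -1231.3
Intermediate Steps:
R = 12 (R = 18 - 6 = 12)
-1837/(-2142/2137 - 1287/(-516)) + (2*15 + R)/1375 = -1837/(-2142/2137 - 1287/(-516)) + (2*15 + 12)/1375 = -1837/(-2142*1/2137 - 1287*(-1/516)) + (30 + 12)*(1/1375) = -1837/(-2142/2137 + 429/172) + 42*(1/1375) = -1837/548349/367564 + 42/1375 = -1837*367564/548349 + 42/1375 = -675215068/548349 + 42/1375 = -928397687842/753979875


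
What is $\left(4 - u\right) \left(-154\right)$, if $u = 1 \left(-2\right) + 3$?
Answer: $-462$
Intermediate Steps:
$u = 1$ ($u = -2 + 3 = 1$)
$\left(4 - u\right) \left(-154\right) = \left(4 - 1\right) \left(-154\right) = 3 \left(-154\right) = -462$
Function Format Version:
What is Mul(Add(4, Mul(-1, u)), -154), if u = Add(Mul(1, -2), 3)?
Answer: -462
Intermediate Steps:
u = 1 (u = Add(-2, 3) = 1)
Mul(Add(4, Mul(-1, u)), -154) = Mul(Add(4, Mul(-1, 1)), -154) = Mul(Add(4, -1), -154) = Mul(3, -154) = -462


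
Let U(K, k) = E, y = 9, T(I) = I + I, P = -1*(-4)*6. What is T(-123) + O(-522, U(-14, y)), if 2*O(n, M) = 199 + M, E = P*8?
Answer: -101/2 ≈ -50.500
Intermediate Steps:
P = 24 (P = 4*6 = 24)
T(I) = 2*I
E = 192 (E = 24*8 = 192)
U(K, k) = 192
O(n, M) = 199/2 + M/2 (O(n, M) = (199 + M)/2 = 199/2 + M/2)
T(-123) + O(-522, U(-14, y)) = 2*(-123) + (199/2 + (½)*192) = -246 + (199/2 + 96) = -246 + 391/2 = -101/2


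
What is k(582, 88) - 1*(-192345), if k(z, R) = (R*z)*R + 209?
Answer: 4699562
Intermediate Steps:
k(z, R) = 209 + z*R² (k(z, R) = z*R² + 209 = 209 + z*R²)
k(582, 88) - 1*(-192345) = (209 + 582*88²) - 1*(-192345) = (209 + 582*7744) + 192345 = (209 + 4507008) + 192345 = 4507217 + 192345 = 4699562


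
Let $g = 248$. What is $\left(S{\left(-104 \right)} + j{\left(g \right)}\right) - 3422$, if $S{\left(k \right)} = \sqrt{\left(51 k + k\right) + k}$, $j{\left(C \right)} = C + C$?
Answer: $-2926 + 2 i \sqrt{1378} \approx -2926.0 + 74.243 i$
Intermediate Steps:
$j{\left(C \right)} = 2 C$
$S{\left(k \right)} = \sqrt{53} \sqrt{k}$ ($S{\left(k \right)} = \sqrt{52 k + k} = \sqrt{53 k} = \sqrt{53} \sqrt{k}$)
$\left(S{\left(-104 \right)} + j{\left(g \right)}\right) - 3422 = \left(\sqrt{53} \sqrt{-104} + 2 \cdot 248\right) - 3422 = \left(\sqrt{53} \cdot 2 i \sqrt{26} + 496\right) - 3422 = \left(2 i \sqrt{1378} + 496\right) - 3422 = \left(496 + 2 i \sqrt{1378}\right) - 3422 = -2926 + 2 i \sqrt{1378}$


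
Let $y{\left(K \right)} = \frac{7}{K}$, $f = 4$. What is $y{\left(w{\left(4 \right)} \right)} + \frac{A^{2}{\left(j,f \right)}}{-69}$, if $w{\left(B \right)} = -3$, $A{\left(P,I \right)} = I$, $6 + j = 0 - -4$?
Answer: $- \frac{59}{23} \approx -2.5652$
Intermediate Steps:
$j = -2$ ($j = -6 + \left(0 - -4\right) = -6 + \left(0 + 4\right) = -6 + 4 = -2$)
$y{\left(w{\left(4 \right)} \right)} + \frac{A^{2}{\left(j,f \right)}}{-69} = \frac{7}{-3} + \frac{4^{2}}{-69} = 7 \left(- \frac{1}{3}\right) - \frac{16}{69} = - \frac{7}{3} - \frac{16}{69} = - \frac{59}{23}$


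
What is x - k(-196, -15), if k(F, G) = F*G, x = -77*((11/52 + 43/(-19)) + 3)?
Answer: -2976869/988 ≈ -3013.0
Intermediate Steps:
x = -72149/988 (x = -77*((11*(1/52) + 43*(-1/19)) + 3) = -77*((11/52 - 43/19) + 3) = -77*(-2027/988 + 3) = -77*937/988 = -72149/988 ≈ -73.025)
x - k(-196, -15) = -72149/988 - (-196)*(-15) = -72149/988 - 1*2940 = -72149/988 - 2940 = -2976869/988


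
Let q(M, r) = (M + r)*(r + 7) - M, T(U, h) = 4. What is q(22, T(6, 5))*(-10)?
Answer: -2640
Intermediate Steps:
q(M, r) = -M + (7 + r)*(M + r) (q(M, r) = (M + r)*(7 + r) - M = (7 + r)*(M + r) - M = -M + (7 + r)*(M + r))
q(22, T(6, 5))*(-10) = (4**2 + 6*22 + 7*4 + 22*4)*(-10) = (16 + 132 + 28 + 88)*(-10) = 264*(-10) = -2640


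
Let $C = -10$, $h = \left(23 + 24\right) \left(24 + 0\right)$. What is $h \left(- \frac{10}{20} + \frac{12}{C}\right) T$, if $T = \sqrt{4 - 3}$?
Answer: $- \frac{9588}{5} \approx -1917.6$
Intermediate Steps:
$h = 1128$ ($h = 47 \cdot 24 = 1128$)
$T = 1$ ($T = \sqrt{1} = 1$)
$h \left(- \frac{10}{20} + \frac{12}{C}\right) T = 1128 \left(- \frac{10}{20} + \frac{12}{-10}\right) 1 = 1128 \left(\left(-10\right) \frac{1}{20} + 12 \left(- \frac{1}{10}\right)\right) 1 = 1128 \left(- \frac{1}{2} - \frac{6}{5}\right) 1 = 1128 \left(- \frac{17}{10}\right) 1 = \left(- \frac{9588}{5}\right) 1 = - \frac{9588}{5}$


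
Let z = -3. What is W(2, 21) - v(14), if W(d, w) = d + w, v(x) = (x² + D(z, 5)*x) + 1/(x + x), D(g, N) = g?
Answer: -3669/28 ≈ -131.04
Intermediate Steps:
v(x) = x² + 1/(2*x) - 3*x (v(x) = (x² - 3*x) + 1/(x + x) = (x² - 3*x) + 1/(2*x) = x² + 1/(2*x) - 3*x)
W(2, 21) - v(14) = (2 + 21) - (14² + (½)/14 - 3*14) = 23 - (196 + (½)*(1/14) - 42) = 23 - (196 + 1/28 - 42) = 23 - 1*4313/28 = 23 - 4313/28 = -3669/28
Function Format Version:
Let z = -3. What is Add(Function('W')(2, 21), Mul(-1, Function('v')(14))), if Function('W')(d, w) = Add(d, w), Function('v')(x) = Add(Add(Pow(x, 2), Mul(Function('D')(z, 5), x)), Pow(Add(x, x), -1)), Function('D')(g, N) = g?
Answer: Rational(-3669, 28) ≈ -131.04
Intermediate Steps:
Function('v')(x) = Add(Pow(x, 2), Mul(Rational(1, 2), Pow(x, -1)), Mul(-3, x)) (Function('v')(x) = Add(Add(Pow(x, 2), Mul(-3, x)), Pow(Add(x, x), -1)) = Add(Add(Pow(x, 2), Mul(-3, x)), Pow(Mul(2, x), -1)) = Add(Add(Pow(x, 2), Mul(-3, x)), Mul(Rational(1, 2), Pow(x, -1))) = Add(Pow(x, 2), Mul(Rational(1, 2), Pow(x, -1)), Mul(-3, x)))
Add(Function('W')(2, 21), Mul(-1, Function('v')(14))) = Add(Add(2, 21), Mul(-1, Add(Pow(14, 2), Mul(Rational(1, 2), Pow(14, -1)), Mul(-3, 14)))) = Add(23, Mul(-1, Add(196, Mul(Rational(1, 2), Rational(1, 14)), -42))) = Add(23, Mul(-1, Add(196, Rational(1, 28), -42))) = Add(23, Mul(-1, Rational(4313, 28))) = Add(23, Rational(-4313, 28)) = Rational(-3669, 28)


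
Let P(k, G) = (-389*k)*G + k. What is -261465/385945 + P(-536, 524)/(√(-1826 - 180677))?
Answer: -52293/77189 - 109255560*I*√182503/182503 ≈ -0.67747 - 2.5575e+5*I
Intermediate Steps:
P(k, G) = k - 389*G*k (P(k, G) = -389*G*k + k = k - 389*G*k)
-261465/385945 + P(-536, 524)/(√(-1826 - 180677)) = -261465/385945 + (-536*(1 - 389*524))/(√(-1826 - 180677)) = -261465*1/385945 + (-536*(1 - 203836))/(√(-182503)) = -52293/77189 + (-536*(-203835))/((I*√182503)) = -52293/77189 + 109255560*(-I*√182503/182503) = -52293/77189 - 109255560*I*√182503/182503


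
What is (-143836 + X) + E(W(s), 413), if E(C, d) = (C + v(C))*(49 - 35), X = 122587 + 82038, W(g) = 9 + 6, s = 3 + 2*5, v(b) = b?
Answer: 61209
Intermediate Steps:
s = 13 (s = 3 + 10 = 13)
W(g) = 15
X = 204625
E(C, d) = 28*C (E(C, d) = (C + C)*(49 - 35) = (2*C)*14 = 28*C)
(-143836 + X) + E(W(s), 413) = (-143836 + 204625) + 28*15 = 60789 + 420 = 61209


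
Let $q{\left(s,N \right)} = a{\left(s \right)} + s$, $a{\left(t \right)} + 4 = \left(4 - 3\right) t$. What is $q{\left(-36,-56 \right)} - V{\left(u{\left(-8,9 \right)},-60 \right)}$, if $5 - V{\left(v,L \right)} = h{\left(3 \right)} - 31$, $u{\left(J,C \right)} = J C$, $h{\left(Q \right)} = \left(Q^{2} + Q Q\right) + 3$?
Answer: $-91$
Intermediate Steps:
$a{\left(t \right)} = -4 + t$ ($a{\left(t \right)} = -4 + \left(4 - 3\right) t = -4 + 1 t = -4 + t$)
$h{\left(Q \right)} = 3 + 2 Q^{2}$ ($h{\left(Q \right)} = \left(Q^{2} + Q^{2}\right) + 3 = 2 Q^{2} + 3 = 3 + 2 Q^{2}$)
$u{\left(J,C \right)} = C J$
$V{\left(v,L \right)} = 15$ ($V{\left(v,L \right)} = 5 - \left(\left(3 + 2 \cdot 3^{2}\right) - 31\right) = 5 - \left(\left(3 + 2 \cdot 9\right) - 31\right) = 5 - \left(\left(3 + 18\right) - 31\right) = 5 - \left(21 - 31\right) = 5 - -10 = 5 + 10 = 15$)
$q{\left(s,N \right)} = -4 + 2 s$ ($q{\left(s,N \right)} = \left(-4 + s\right) + s = -4 + 2 s$)
$q{\left(-36,-56 \right)} - V{\left(u{\left(-8,9 \right)},-60 \right)} = \left(-4 + 2 \left(-36\right)\right) - 15 = \left(-4 - 72\right) - 15 = -76 - 15 = -91$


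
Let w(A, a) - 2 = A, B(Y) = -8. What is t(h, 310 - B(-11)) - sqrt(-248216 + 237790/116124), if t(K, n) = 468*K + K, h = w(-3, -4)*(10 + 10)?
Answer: -9380 - I*sqrt(836777844332814)/58062 ≈ -9380.0 - 498.21*I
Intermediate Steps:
w(A, a) = 2 + A
h = -20 (h = (2 - 3)*(10 + 10) = -1*20 = -20)
t(K, n) = 469*K
t(h, 310 - B(-11)) - sqrt(-248216 + 237790/116124) = 469*(-20) - sqrt(-248216 + 237790/116124) = -9380 - sqrt(-248216 + 237790*(1/116124)) = -9380 - sqrt(-248216 + 118895/58062) = -9380 - sqrt(-14411798497/58062) = -9380 - I*sqrt(836777844332814)/58062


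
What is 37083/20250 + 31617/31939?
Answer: 608212729/215588250 ≈ 2.8212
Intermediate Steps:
37083/20250 + 31617/31939 = 37083*(1/20250) + 31617*(1/31939) = 12361/6750 + 31617/31939 = 608212729/215588250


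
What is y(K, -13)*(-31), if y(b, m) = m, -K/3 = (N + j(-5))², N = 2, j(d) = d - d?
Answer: 403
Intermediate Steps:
j(d) = 0
K = -12 (K = -3*(2 + 0)² = -3*2² = -3*4 = -12)
y(K, -13)*(-31) = -13*(-31) = 403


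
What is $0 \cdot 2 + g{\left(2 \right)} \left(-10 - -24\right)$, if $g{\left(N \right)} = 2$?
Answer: $28$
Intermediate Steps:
$0 \cdot 2 + g{\left(2 \right)} \left(-10 - -24\right) = 0 \cdot 2 + 2 \left(-10 - -24\right) = 0 + 2 \left(-10 + 24\right) = 0 + 2 \cdot 14 = 0 + 28 = 28$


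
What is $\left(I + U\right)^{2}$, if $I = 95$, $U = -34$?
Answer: $3721$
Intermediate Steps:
$\left(I + U\right)^{2} = \left(95 - 34\right)^{2} = 61^{2} = 3721$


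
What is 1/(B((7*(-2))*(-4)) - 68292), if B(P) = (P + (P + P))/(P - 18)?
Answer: -19/1297464 ≈ -1.4644e-5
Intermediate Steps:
B(P) = 3*P/(-18 + P) (B(P) = (P + 2*P)/(-18 + P) = (3*P)/(-18 + P) = 3*P/(-18 + P))
1/(B((7*(-2))*(-4)) - 68292) = 1/(3*((7*(-2))*(-4))/(-18 + (7*(-2))*(-4)) - 68292) = 1/(3*(-14*(-4))/(-18 - 14*(-4)) - 68292) = 1/(3*56/(-18 + 56) - 68292) = 1/(3*56/38 - 68292) = 1/(3*56*(1/38) - 68292) = 1/(84/19 - 68292) = 1/(-1297464/19) = -19/1297464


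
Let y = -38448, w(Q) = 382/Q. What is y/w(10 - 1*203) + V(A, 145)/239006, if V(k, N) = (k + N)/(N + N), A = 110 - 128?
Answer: 257162635747937/13238542340 ≈ 19425.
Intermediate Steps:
A = -18
V(k, N) = (N + k)/(2*N) (V(k, N) = (N + k)/((2*N)) = (N + k)*(1/(2*N)) = (N + k)/(2*N))
y/w(10 - 1*203) + V(A, 145)/239006 = -38448/(382/(10 - 1*203)) + ((1/2)*(145 - 18)/145)/239006 = -38448/(382/(10 - 203)) + ((1/2)*(1/145)*127)*(1/239006) = -38448/(382/(-193)) + (127/290)*(1/239006) = -38448/(382*(-1/193)) + 127/69311740 = -38448/(-382/193) + 127/69311740 = -38448*(-193/382) + 127/69311740 = 3710232/191 + 127/69311740 = 257162635747937/13238542340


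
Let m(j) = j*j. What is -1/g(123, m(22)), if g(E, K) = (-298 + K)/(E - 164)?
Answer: 41/186 ≈ 0.22043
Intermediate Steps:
m(j) = j**2
g(E, K) = (-298 + K)/(-164 + E)
-1/g(123, m(22)) = -1/((-298 + 22**2)/(-164 + 123)) = -1/((-298 + 484)/(-41)) = -1/((-1/41*186)) = -1/(-186/41) = -1*(-41/186) = 41/186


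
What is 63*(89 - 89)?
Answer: 0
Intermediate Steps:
63*(89 - 89) = 63*0 = 0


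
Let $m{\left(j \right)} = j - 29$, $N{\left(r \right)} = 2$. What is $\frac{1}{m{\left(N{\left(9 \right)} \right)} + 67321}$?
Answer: $\frac{1}{67294} \approx 1.486 \cdot 10^{-5}$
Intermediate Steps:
$m{\left(j \right)} = -29 + j$ ($m{\left(j \right)} = j - 29 = -29 + j$)
$\frac{1}{m{\left(N{\left(9 \right)} \right)} + 67321} = \frac{1}{\left(-29 + 2\right) + 67321} = \frac{1}{-27 + 67321} = \frac{1}{67294}$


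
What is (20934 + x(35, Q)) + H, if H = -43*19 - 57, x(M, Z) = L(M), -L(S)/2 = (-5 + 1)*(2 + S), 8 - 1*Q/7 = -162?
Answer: 20356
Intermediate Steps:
Q = 1190 (Q = 56 - 7*(-162) = 56 + 1134 = 1190)
L(S) = 16 + 8*S (L(S) = -2*(-5 + 1)*(2 + S) = -(-8)*(2 + S) = -2*(-8 - 4*S) = 16 + 8*S)
x(M, Z) = 16 + 8*M
H = -874 (H = -817 - 57 = -874)
(20934 + x(35, Q)) + H = (20934 + (16 + 8*35)) - 874 = (20934 + (16 + 280)) - 874 = (20934 + 296) - 874 = 21230 - 874 = 20356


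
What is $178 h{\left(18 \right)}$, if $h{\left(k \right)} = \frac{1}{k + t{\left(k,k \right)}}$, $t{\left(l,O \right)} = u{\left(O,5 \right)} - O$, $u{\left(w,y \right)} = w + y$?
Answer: $\frac{178}{23} \approx 7.7391$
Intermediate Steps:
$t{\left(l,O \right)} = 5$ ($t{\left(l,O \right)} = \left(O + 5\right) - O = \left(5 + O\right) - O = 5$)
$h{\left(k \right)} = \frac{1}{5 + k}$ ($h{\left(k \right)} = \frac{1}{k + 5} = \frac{1}{5 + k}$)
$178 h{\left(18 \right)} = \frac{178}{5 + 18} = \frac{178}{23}$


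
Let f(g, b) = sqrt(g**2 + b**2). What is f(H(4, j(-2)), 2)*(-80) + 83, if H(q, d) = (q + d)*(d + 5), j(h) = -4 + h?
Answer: 83 - 160*sqrt(2) ≈ -143.27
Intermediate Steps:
H(q, d) = (5 + d)*(d + q) (H(q, d) = (d + q)*(5 + d) = (5 + d)*(d + q))
f(g, b) = sqrt(b**2 + g**2)
f(H(4, j(-2)), 2)*(-80) + 83 = sqrt(2**2 + ((-4 - 2)**2 + 5*(-4 - 2) + 5*4 + (-4 - 2)*4)**2)*(-80) + 83 = sqrt(4 + ((-6)**2 + 5*(-6) + 20 - 6*4)**2)*(-80) + 83 = sqrt(4 + (36 - 30 + 20 - 24)**2)*(-80) + 83 = sqrt(4 + 2**2)*(-80) + 83 = sqrt(4 + 4)*(-80) + 83 = sqrt(8)*(-80) + 83 = (2*sqrt(2))*(-80) + 83 = -160*sqrt(2) + 83 = 83 - 160*sqrt(2)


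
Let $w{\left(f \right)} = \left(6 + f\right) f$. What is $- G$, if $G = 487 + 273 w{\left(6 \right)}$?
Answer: $-20143$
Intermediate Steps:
$w{\left(f \right)} = f \left(6 + f\right)$
$G = 20143$ ($G = 487 + 273 \cdot 6 \left(6 + 6\right) = 487 + 273 \cdot 6 \cdot 12 = 487 + 273 \cdot 72 = 487 + 19656 = 20143$)
$- G = \left(-1\right) 20143 = -20143$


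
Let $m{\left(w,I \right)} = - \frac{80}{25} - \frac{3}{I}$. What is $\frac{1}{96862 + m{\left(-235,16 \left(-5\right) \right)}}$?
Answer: $\frac{80}{7748707} \approx 1.0324 \cdot 10^{-5}$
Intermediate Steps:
$m{\left(w,I \right)} = - \frac{16}{5} - \frac{3}{I}$ ($m{\left(w,I \right)} = \left(-80\right) \frac{1}{25} - \frac{3}{I} = - \frac{16}{5} - \frac{3}{I}$)
$\frac{1}{96862 + m{\left(-235,16 \left(-5\right) \right)}} = \frac{1}{96862 - \left(\frac{16}{5} + \frac{3}{16 \left(-5\right)}\right)} = \frac{1}{96862 - \left(\frac{16}{5} + \frac{3}{-80}\right)} = \frac{1}{96862 - \frac{253}{80}} = \frac{1}{\frac{7748707}{80}} = \frac{80}{7748707}$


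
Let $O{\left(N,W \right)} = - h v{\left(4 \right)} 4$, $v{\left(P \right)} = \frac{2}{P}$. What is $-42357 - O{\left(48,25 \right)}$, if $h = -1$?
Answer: $-42359$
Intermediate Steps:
$O{\left(N,W \right)} = 2$ ($O{\left(N,W \right)} = - - \frac{2}{4} \cdot 4 = - \left(-1\right) \frac{1}{2} \cdot 4 = - \frac{\left(-1\right) 4}{2} = \left(-1\right) \left(-2\right) = 2$)
$-42357 - O{\left(48,25 \right)} = -42357 - 2 = -42359$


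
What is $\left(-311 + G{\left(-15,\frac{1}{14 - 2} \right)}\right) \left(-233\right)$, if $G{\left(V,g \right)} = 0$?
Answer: $72463$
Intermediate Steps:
$\left(-311 + G{\left(-15,\frac{1}{14 - 2} \right)}\right) \left(-233\right) = \left(-311 + 0\right) \left(-233\right) = \left(-311\right) \left(-233\right) = 72463$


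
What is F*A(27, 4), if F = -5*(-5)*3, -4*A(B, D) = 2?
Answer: -75/2 ≈ -37.500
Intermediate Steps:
A(B, D) = -½ (A(B, D) = -¼*2 = -½)
F = 75 (F = 25*3 = 75)
F*A(27, 4) = 75*(-½) = -75/2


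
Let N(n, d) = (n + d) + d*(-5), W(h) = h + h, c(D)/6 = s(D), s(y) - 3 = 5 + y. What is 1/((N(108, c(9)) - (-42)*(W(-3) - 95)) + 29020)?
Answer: 1/24478 ≈ 4.0853e-5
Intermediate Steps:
s(y) = 8 + y (s(y) = 3 + (5 + y) = 8 + y)
c(D) = 48 + 6*D (c(D) = 6*(8 + D) = 48 + 6*D)
W(h) = 2*h
N(n, d) = n - 4*d (N(n, d) = (d + n) - 5*d = n - 4*d)
1/((N(108, c(9)) - (-42)*(W(-3) - 95)) + 29020) = 1/(((108 - 4*(48 + 6*9)) - (-42)*(2*(-3) - 95)) + 29020) = 1/(((108 - 4*(48 + 54)) - (-42)*(-6 - 95)) + 29020) = 1/(((108 - 4*102) - (-42)*(-101)) + 29020) = 1/(((108 - 408) - 1*4242) + 29020) = 1/((-300 - 4242) + 29020) = 1/(-4542 + 29020) = 1/24478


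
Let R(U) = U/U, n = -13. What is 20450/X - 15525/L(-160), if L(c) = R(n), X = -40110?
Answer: -62272820/4011 ≈ -15526.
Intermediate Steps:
R(U) = 1
L(c) = 1
20450/X - 15525/L(-160) = 20450/(-40110) - 15525/1 = 20450*(-1/40110) - 15525*1 = -2045/4011 - 15525 = -62272820/4011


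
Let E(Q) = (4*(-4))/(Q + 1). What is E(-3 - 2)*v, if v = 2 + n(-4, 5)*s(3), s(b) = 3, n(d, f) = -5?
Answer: -52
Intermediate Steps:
v = -13 (v = 2 - 5*3 = 2 - 15 = -13)
E(Q) = -16/(1 + Q)
E(-3 - 2)*v = -16/(1 + (-3 - 2))*(-13) = -16/(1 - 5)*(-13) = -16/(-4)*(-13) = -16*(-1/4)*(-13) = 4*(-13) = -52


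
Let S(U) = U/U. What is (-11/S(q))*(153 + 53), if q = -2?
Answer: -2266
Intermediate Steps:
S(U) = 1
(-11/S(q))*(153 + 53) = (-11/1)*(153 + 53) = -11*1*206 = -11*206 = -2266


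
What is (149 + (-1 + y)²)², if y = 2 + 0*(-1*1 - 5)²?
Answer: 22500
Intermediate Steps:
y = 2 (y = 2 + 0*(-1 - 5)² = 2 + 0*(-6)² = 2 + 0*36 = 2 + 0 = 2)
(149 + (-1 + y)²)² = (149 + (-1 + 2)²)² = (149 + 1²)² = (149 + 1)² = 150² = 22500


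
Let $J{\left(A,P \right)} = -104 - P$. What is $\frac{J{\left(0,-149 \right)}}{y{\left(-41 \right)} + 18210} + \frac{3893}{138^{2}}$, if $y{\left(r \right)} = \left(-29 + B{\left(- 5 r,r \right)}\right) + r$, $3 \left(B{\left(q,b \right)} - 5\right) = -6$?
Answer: $\frac{71487679}{345515292} \approx 0.2069$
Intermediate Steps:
$B{\left(q,b \right)} = 3$ ($B{\left(q,b \right)} = 5 + \frac{1}{3} \left(-6\right) = 5 - 2 = 3$)
$y{\left(r \right)} = -26 + r$ ($y{\left(r \right)} = \left(-29 + 3\right) + r = -26 + r$)
$\frac{J{\left(0,-149 \right)}}{y{\left(-41 \right)} + 18210} + \frac{3893}{138^{2}} = \frac{-104 - -149}{\left(-26 - 41\right) + 18210} + \frac{3893}{138^{2}} = \frac{-104 + 149}{-67 + 18210} + \frac{3893}{19044} = \frac{45}{18143} + 3893 \cdot \frac{1}{19044} = 45 \cdot \frac{1}{18143} + \frac{3893}{19044} = \frac{45}{18143} + \frac{3893}{19044} = \frac{71487679}{345515292}$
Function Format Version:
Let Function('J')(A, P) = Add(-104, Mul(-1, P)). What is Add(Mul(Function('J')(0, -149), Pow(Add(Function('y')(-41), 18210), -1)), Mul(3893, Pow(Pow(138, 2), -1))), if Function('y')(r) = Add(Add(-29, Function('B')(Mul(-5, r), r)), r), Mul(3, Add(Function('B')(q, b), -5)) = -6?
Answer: Rational(71487679, 345515292) ≈ 0.20690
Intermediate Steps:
Function('B')(q, b) = 3 (Function('B')(q, b) = Add(5, Mul(Rational(1, 3), -6)) = Add(5, -2) = 3)
Function('y')(r) = Add(-26, r) (Function('y')(r) = Add(Add(-29, 3), r) = Add(-26, r))
Add(Mul(Function('J')(0, -149), Pow(Add(Function('y')(-41), 18210), -1)), Mul(3893, Pow(Pow(138, 2), -1))) = Add(Mul(Add(-104, Mul(-1, -149)), Pow(Add(Add(-26, -41), 18210), -1)), Mul(3893, Pow(Pow(138, 2), -1))) = Add(Mul(Add(-104, 149), Pow(Add(-67, 18210), -1)), Mul(3893, Pow(19044, -1))) = Add(Mul(45, Pow(18143, -1)), Mul(3893, Rational(1, 19044))) = Add(Mul(45, Rational(1, 18143)), Rational(3893, 19044)) = Add(Rational(45, 18143), Rational(3893, 19044)) = Rational(71487679, 345515292)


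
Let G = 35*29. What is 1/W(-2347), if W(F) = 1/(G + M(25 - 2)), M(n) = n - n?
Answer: 1015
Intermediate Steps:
M(n) = 0
G = 1015
W(F) = 1/1015 (W(F) = 1/(1015 + 0) = 1/1015)
1/W(-2347) = 1/(1/1015) = 1015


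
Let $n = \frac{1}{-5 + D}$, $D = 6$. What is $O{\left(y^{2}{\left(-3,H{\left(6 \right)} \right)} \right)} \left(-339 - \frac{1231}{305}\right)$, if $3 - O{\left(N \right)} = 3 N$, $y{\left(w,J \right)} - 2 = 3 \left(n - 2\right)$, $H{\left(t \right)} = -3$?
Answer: $0$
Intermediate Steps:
$n = 1$ ($n = \frac{1}{-5 + 6} = 1^{-1} = 1$)
$y{\left(w,J \right)} = -1$ ($y{\left(w,J \right)} = 2 + 3 \left(1 - 2\right) = 2 + 3 \left(-1\right) = 2 - 3 = -1$)
$O{\left(N \right)} = 3 - 3 N$
$O{\left(y^{2}{\left(-3,H{\left(6 \right)} \right)} \right)} \left(-339 - \frac{1231}{305}\right) = \left(3 - 3 \left(-1\right)^{2}\right) \left(-339 - \frac{1231}{305}\right) = \left(3 - 3\right) \left(-339 - \frac{1231}{305}\right) = 0 \left(- \frac{104626}{305}\right) = 0$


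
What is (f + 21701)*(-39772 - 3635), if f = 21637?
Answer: -1881172566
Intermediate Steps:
(f + 21701)*(-39772 - 3635) = (21637 + 21701)*(-39772 - 3635) = 43338*(-43407) = -1881172566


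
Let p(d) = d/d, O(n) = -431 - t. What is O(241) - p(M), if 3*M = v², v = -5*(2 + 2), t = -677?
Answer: 245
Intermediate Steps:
v = -20 (v = -5*4 = -20)
O(n) = 246 (O(n) = -431 - 1*(-677) = -431 + 677 = 246)
M = 400/3 (M = (⅓)*(-20)² = (⅓)*400 = 400/3 ≈ 133.33)
p(d) = 1
O(241) - p(M) = 246 - 1*1 = 246 - 1 = 245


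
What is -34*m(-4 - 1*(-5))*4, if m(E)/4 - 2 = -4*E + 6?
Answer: -2176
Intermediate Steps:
m(E) = 32 - 16*E (m(E) = 8 + 4*(-4*E + 6) = 8 + 4*(6 - 4*E) = 8 + (24 - 16*E) = 32 - 16*E)
-34*m(-4 - 1*(-5))*4 = -34*(32 - 16*(-4 - 1*(-5)))*4 = -34*(32 - 16*(-4 + 5))*4 = -34*(32 - 16*1)*4 = -34*(32 - 16)*4 = -34*16*4 = -544*4 = -2176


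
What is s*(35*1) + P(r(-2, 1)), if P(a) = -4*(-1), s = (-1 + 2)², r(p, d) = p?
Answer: 39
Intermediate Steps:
s = 1 (s = 1² = 1)
P(a) = 4
s*(35*1) + P(r(-2, 1)) = 1*(35*1) + 4 = 1*35 + 4 = 35 + 4 = 39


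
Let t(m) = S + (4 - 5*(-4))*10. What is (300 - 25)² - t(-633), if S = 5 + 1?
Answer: 75379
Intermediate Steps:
S = 6
t(m) = 246 (t(m) = 6 + (4 - 5*(-4))*10 = 6 + (4 + 20)*10 = 6 + 24*10 = 6 + 240 = 246)
(300 - 25)² - t(-633) = (300 - 25)² - 1*246 = 275² - 246 = 75625 - 246 = 75379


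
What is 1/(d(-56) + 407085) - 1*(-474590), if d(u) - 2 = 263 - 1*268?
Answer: 193197046381/407082 ≈ 4.7459e+5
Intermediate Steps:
d(u) = -3 (d(u) = 2 + (263 - 1*268) = 2 + (263 - 268) = 2 - 5 = -3)
1/(d(-56) + 407085) - 1*(-474590) = 1/(-3 + 407085) - 1*(-474590) = 1/407082 + 474590 = 193197046381/407082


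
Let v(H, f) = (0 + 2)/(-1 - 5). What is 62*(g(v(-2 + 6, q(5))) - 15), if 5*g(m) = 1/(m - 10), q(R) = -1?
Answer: -4656/5 ≈ -931.20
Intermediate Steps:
v(H, f) = -1/3 (v(H, f) = 2/(-6) = 2*(-1/6) = -1/3)
g(m) = 1/(5*(-10 + m)) (g(m) = 1/(5*(m - 10)) = 1/(5*(-10 + m)))
62*(g(v(-2 + 6, q(5))) - 15) = 62*(1/(5*(-10 - 1/3)) - 15) = 62*(1/(5*(-31/3)) - 15) = 62*((1/5)*(-3/31) - 15) = 62*(-3/155 - 15) = 62*(-2328/155) = -4656/5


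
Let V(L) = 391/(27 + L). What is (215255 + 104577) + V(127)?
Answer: 49254519/154 ≈ 3.1983e+5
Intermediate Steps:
(215255 + 104577) + V(127) = (215255 + 104577) + 391/(27 + 127) = 319832 + 391/154 = 49254519/154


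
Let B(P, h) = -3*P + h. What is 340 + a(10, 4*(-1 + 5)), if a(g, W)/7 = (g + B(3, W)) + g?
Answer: 529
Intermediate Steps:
B(P, h) = h - 3*P
a(g, W) = -63 + 7*W + 14*g (a(g, W) = 7*((g + (W - 3*3)) + g) = 7*((g + (W - 9)) + g) = 7*((g + (-9 + W)) + g) = 7*((-9 + W + g) + g) = 7*(-9 + W + 2*g) = -63 + 7*W + 14*g)
340 + a(10, 4*(-1 + 5)) = 340 + (-63 + 7*(4*(-1 + 5)) + 14*10) = 340 + (-63 + 7*(4*4) + 140) = 340 + (-63 + 7*16 + 140) = 340 + (-63 + 112 + 140) = 340 + 189 = 529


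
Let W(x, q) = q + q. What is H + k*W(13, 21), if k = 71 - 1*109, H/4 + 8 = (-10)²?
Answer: -1228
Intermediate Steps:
H = 368 (H = -32 + 4*(-10)² = -32 + 4*100 = -32 + 400 = 368)
W(x, q) = 2*q
k = -38 (k = 71 - 109 = -38)
H + k*W(13, 21) = 368 - 76*21 = 368 - 38*42 = 368 - 1596 = -1228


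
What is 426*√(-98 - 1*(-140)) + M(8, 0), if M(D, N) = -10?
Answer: -10 + 426*√42 ≈ 2750.8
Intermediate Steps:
426*√(-98 - 1*(-140)) + M(8, 0) = 426*√(-98 - 1*(-140)) - 10 = 426*√(-98 + 140) - 10 = 426*√42 - 10 = -10 + 426*√42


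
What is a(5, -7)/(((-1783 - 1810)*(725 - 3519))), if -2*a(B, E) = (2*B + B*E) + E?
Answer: 8/5019421 ≈ 1.5938e-6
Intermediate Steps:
a(B, E) = -B - E/2 - B*E/2 (a(B, E) = -((2*B + B*E) + E)/2 = -(E + 2*B + B*E)/2 = -B - E/2 - B*E/2)
a(5, -7)/(((-1783 - 1810)*(725 - 3519))) = (-1*5 - 1/2*(-7) - 1/2*5*(-7))/(((-1783 - 1810)*(725 - 3519))) = (-5 + 7/2 + 35/2)/((-3593*(-2794))) = 16/10038842 = 16*(1/10038842) = 8/5019421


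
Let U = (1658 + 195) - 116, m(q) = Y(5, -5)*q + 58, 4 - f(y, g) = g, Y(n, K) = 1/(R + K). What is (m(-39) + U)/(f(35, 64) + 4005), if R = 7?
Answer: 3551/7890 ≈ 0.45006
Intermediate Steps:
Y(n, K) = 1/(7 + K)
f(y, g) = 4 - g
m(q) = 58 + q/2 (m(q) = q/(7 - 5) + 58 = q/2 + 58 = 58 + q/2)
U = 1737 (U = 1853 - 116 = 1737)
(m(-39) + U)/(f(35, 64) + 4005) = ((58 + (½)*(-39)) + 1737)/((4 - 1*64) + 4005) = ((58 - 39/2) + 1737)/((4 - 64) + 4005) = (77/2 + 1737)/(-60 + 4005) = (3551/2)/3945 = (3551/2)*(1/3945) = 3551/7890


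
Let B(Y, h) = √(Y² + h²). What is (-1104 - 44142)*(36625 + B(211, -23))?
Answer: -1657134750 - 226230*√1802 ≈ -1.6667e+9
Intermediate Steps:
(-1104 - 44142)*(36625 + B(211, -23)) = (-1104 - 44142)*(36625 + √(211² + (-23)²)) = -45246*(36625 + √(44521 + 529)) = -45246*(36625 + √45050) = -45246*(36625 + 5*√1802) = -1657134750 - 226230*√1802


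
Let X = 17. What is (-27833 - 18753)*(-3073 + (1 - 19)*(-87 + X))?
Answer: 84460418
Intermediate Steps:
(-27833 - 18753)*(-3073 + (1 - 19)*(-87 + X)) = (-27833 - 18753)*(-3073 + (1 - 19)*(-87 + 17)) = -46586*(-3073 - 18*(-70)) = -46586*(-3073 + 1260) = -46586*(-1813) = 84460418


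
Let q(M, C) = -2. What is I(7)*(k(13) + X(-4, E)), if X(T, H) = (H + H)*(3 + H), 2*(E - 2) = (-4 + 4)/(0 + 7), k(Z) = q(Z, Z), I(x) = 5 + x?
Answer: 216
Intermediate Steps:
k(Z) = -2
E = 2 (E = 2 + ((-4 + 4)/(0 + 7))/2 = 2 + (0/7)/2 = 2 + (0*(⅐))/2 = 2 + (½)*0 = 2 + 0 = 2)
X(T, H) = 2*H*(3 + H) (X(T, H) = (2*H)*(3 + H) = 2*H*(3 + H))
I(7)*(k(13) + X(-4, E)) = (5 + 7)*(-2 + 2*2*(3 + 2)) = 12*(-2 + 2*2*5) = 12*(-2 + 20) = 12*18 = 216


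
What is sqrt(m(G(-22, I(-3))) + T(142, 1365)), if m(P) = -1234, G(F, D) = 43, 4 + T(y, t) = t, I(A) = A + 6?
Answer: sqrt(127) ≈ 11.269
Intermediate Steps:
I(A) = 6 + A
T(y, t) = -4 + t
sqrt(m(G(-22, I(-3))) + T(142, 1365)) = sqrt(-1234 + (-4 + 1365)) = sqrt(-1234 + 1361) = sqrt(127)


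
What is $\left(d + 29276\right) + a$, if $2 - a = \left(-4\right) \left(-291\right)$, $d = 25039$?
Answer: $53153$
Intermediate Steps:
$a = -1162$ ($a = 2 - \left(-4\right) \left(-291\right) = 2 - 1164 = -1162$)
$\left(d + 29276\right) + a = \left(25039 + 29276\right) - 1162 = 54315 - 1162 = 53153$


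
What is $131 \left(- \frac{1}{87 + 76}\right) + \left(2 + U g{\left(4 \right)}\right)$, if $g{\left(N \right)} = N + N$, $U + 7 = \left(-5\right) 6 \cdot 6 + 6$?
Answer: $- \frac{235829}{163} \approx -1446.8$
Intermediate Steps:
$U = -181$ ($U = -7 + \left(\left(-5\right) 6 \cdot 6 + 6\right) = -7 + \left(\left(-30\right) 6 + 6\right) = -7 + \left(-180 + 6\right) = -7 - 174 = -181$)
$g{\left(N \right)} = 2 N$
$131 \left(- \frac{1}{87 + 76}\right) + \left(2 + U g{\left(4 \right)}\right) = 131 \left(- \frac{1}{87 + 76}\right) + \left(2 - 181 \cdot 2 \cdot 4\right) = 131 \left(- \frac{1}{163}\right) + \left(2 - 1448\right) = 131 \left(\left(-1\right) \frac{1}{163}\right) + \left(2 - 1448\right) = 131 \left(- \frac{1}{163}\right) - 1446 = - \frac{131}{163} - 1446 = - \frac{235829}{163}$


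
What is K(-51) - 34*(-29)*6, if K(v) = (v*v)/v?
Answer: 5865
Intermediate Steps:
K(v) = v (K(v) = v**2/v = v)
K(-51) - 34*(-29)*6 = -51 - 34*(-29)*6 = -51 - (-986)*6 = -51 - 1*(-5916) = -51 + 5916 = 5865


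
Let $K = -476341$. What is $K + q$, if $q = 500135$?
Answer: $23794$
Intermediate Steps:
$K + q = -476341 + 500135 = 23794$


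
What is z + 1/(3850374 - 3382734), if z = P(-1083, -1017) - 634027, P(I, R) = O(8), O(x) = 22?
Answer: -296486098199/467640 ≈ -6.3401e+5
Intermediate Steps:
P(I, R) = 22
z = -634005 (z = 22 - 634027 = -634005)
z + 1/(3850374 - 3382734) = -634005 + 1/(3850374 - 3382734) = -634005 + 1/467640 = -296486098199/467640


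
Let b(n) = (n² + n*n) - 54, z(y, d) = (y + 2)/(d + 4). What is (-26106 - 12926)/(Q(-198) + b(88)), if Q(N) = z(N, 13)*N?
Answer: -8092/3673 ≈ -2.2031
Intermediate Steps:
z(y, d) = (2 + y)/(4 + d)
Q(N) = N*(2/17 + N/17) (Q(N) = ((2 + N)/(4 + 13))*N = ((2 + N)/17)*N = (2/17 + N/17)*N = N*(2/17 + N/17))
b(n) = -54 + 2*n² (b(n) = (n² + n²) - 54 = 2*n² - 54 = -54 + 2*n²)
(-26106 - 12926)/(Q(-198) + b(88)) = (-26106 - 12926)/((1/17)*(-198)*(2 - 198) + (-54 + 2*88²)) = -39032/((1/17)*(-198)*(-196) + (-54 + 2*7744)) = -39032/(38808/17 + (-54 + 15488)) = -39032/(38808/17 + 15434) = -39032/301186/17 = -39032*17/301186 = -8092/3673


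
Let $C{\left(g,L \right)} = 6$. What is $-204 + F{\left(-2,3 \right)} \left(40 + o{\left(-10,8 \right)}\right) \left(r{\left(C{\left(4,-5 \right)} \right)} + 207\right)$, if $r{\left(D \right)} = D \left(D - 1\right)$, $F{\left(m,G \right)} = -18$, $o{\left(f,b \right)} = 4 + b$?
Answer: $-222036$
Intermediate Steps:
$r{\left(D \right)} = D \left(-1 + D\right)$
$-204 + F{\left(-2,3 \right)} \left(40 + o{\left(-10,8 \right)}\right) \left(r{\left(C{\left(4,-5 \right)} \right)} + 207\right) = -204 - 18 \left(40 + \left(4 + 8\right)\right) \left(6 \left(-1 + 6\right) + 207\right) = -204 - 18 \left(40 + 12\right) \left(6 \cdot 5 + 207\right) = -204 - 18 \cdot 52 \left(30 + 207\right) = -204 - 18 \cdot 52 \cdot 237 = -204 - 221832 = -222036$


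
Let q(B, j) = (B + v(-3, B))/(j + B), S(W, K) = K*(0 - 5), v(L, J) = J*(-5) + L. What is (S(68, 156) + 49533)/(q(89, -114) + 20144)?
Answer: 1218825/503959 ≈ 2.4185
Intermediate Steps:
v(L, J) = L - 5*J (v(L, J) = -5*J + L = L - 5*J)
S(W, K) = -5*K (S(W, K) = K*(-5) = -5*K)
q(B, j) = (-3 - 4*B)/(B + j) (q(B, j) = (B + (-3 - 5*B))/(j + B) = (-3 - 4*B)/(B + j))
(S(68, 156) + 49533)/(q(89, -114) + 20144) = (-5*156 + 49533)/((-3 - 4*89)/(89 - 114) + 20144) = (-780 + 49533)/((-3 - 356)/(-25) + 20144) = 48753/(-1/25*(-359) + 20144) = 48753/(359/25 + 20144) = 48753/(503959/25) = 48753*(25/503959) = 1218825/503959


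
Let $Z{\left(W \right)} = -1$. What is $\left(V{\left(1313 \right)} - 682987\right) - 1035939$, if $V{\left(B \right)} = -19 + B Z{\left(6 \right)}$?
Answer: $-1720258$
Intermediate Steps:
$V{\left(B \right)} = -19 - B$ ($V{\left(B \right)} = -19 + B \left(-1\right) = -19 - B$)
$\left(V{\left(1313 \right)} - 682987\right) - 1035939 = \left(\left(-19 - 1313\right) - 682987\right) - 1035939 = \left(-1332 - 682987\right) - 1035939 = -684319 - 1035939 = -1720258$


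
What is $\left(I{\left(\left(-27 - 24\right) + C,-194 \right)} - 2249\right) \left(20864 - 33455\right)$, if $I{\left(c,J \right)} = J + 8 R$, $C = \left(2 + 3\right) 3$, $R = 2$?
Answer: $30558357$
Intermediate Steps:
$C = 15$ ($C = 5 \cdot 3 = 15$)
$I{\left(c,J \right)} = 16 + J$ ($I{\left(c,J \right)} = J + 8 \cdot 2 = J + 16 = 16 + J$)
$\left(I{\left(\left(-27 - 24\right) + C,-194 \right)} - 2249\right) \left(20864 - 33455\right) = \left(\left(16 - 194\right) - 2249\right) \left(20864 - 33455\right) = \left(-178 - 2249\right) \left(-12591\right) = \left(-2427\right) \left(-12591\right) = 30558357$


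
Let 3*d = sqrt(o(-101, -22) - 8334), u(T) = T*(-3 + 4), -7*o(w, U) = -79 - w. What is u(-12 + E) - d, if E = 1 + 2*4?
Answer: -3 - 2*I*sqrt(102130)/21 ≈ -3.0 - 30.436*I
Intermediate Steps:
o(w, U) = 79/7 + w/7 (o(w, U) = -(-79 - w)/7 = 79/7 + w/7)
E = 9 (E = 1 + 8 = 9)
u(T) = T (u(T) = T*1 = T)
d = 2*I*sqrt(102130)/21 (d = sqrt((79/7 + (1/7)*(-101)) - 8334)/3 = sqrt((79/7 - 101/7) - 8334)/3 = sqrt(-22/7 - 8334)/3 = sqrt(-58360/7)/3 = (2*I*sqrt(102130)/7)/3 = 2*I*sqrt(102130)/21 ≈ 30.436*I)
u(-12 + E) - d = (-12 + 9) - 2*I*sqrt(102130)/21 = -3 - 2*I*sqrt(102130)/21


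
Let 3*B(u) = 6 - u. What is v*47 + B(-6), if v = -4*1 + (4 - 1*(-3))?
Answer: 145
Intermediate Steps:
B(u) = 2 - u/3 (B(u) = (6 - u)/3 = 2 - u/3)
v = 3 (v = -4 + (4 + 3) = -4 + 7 = 3)
v*47 + B(-6) = 3*47 + (2 - 1/3*(-6)) = 141 + (2 + 2) = 141 + 4 = 145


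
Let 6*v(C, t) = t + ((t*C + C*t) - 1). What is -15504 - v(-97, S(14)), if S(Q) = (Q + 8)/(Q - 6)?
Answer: -123323/8 ≈ -15415.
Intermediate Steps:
S(Q) = (8 + Q)/(-6 + Q)
v(C, t) = -⅙ + t/6 + C*t/3 (v(C, t) = (t + ((t*C + C*t) - 1))/6 = (t + ((C*t + C*t) - 1))/6 = (t + (2*C*t - 1))/6 = (t + (-1 + 2*C*t))/6 = (-1 + t + 2*C*t)/6 = -⅙ + t/6 + C*t/3)
-15504 - v(-97, S(14)) = -15504 - (-⅙ + ((8 + 14)/(-6 + 14))/6 + (⅓)*(-97)*((8 + 14)/(-6 + 14))) = -15504 - (-⅙ + (22/8)/6 + (⅓)*(-97)*(22/8)) = -15504 - (-⅙ + ((⅛)*22)/6 + (⅓)*(-97)*((⅛)*22)) = -15504 - (-⅙ + (⅙)*(11/4) + (⅓)*(-97)*(11/4)) = -15504 - (-⅙ + 11/24 - 1067/12) = -15504 - 1*(-709/8) = -15504 + 709/8 = -123323/8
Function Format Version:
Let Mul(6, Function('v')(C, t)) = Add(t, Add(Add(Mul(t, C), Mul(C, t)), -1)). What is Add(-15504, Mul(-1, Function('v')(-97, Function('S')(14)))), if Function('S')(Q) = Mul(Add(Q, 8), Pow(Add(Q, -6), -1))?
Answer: Rational(-123323, 8) ≈ -15415.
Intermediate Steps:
Function('S')(Q) = Mul(Pow(Add(-6, Q), -1), Add(8, Q)) (Function('S')(Q) = Mul(Add(8, Q), Pow(Add(-6, Q), -1)) = Mul(Pow(Add(-6, Q), -1), Add(8, Q)))
Function('v')(C, t) = Add(Rational(-1, 6), Mul(Rational(1, 6), t), Mul(Rational(1, 3), C, t)) (Function('v')(C, t) = Mul(Rational(1, 6), Add(t, Add(Add(Mul(t, C), Mul(C, t)), -1))) = Mul(Rational(1, 6), Add(t, Add(Add(Mul(C, t), Mul(C, t)), -1))) = Mul(Rational(1, 6), Add(t, Add(Mul(2, C, t), -1))) = Mul(Rational(1, 6), Add(t, Add(-1, Mul(2, C, t)))) = Mul(Rational(1, 6), Add(-1, t, Mul(2, C, t))) = Add(Rational(-1, 6), Mul(Rational(1, 6), t), Mul(Rational(1, 3), C, t)))
Add(-15504, Mul(-1, Function('v')(-97, Function('S')(14)))) = Add(-15504, Mul(-1, Add(Rational(-1, 6), Mul(Rational(1, 6), Mul(Pow(Add(-6, 14), -1), Add(8, 14))), Mul(Rational(1, 3), -97, Mul(Pow(Add(-6, 14), -1), Add(8, 14)))))) = Add(-15504, Mul(-1, Add(Rational(-1, 6), Mul(Rational(1, 6), Mul(Pow(8, -1), 22)), Mul(Rational(1, 3), -97, Mul(Pow(8, -1), 22))))) = Add(-15504, Mul(-1, Add(Rational(-1, 6), Mul(Rational(1, 6), Mul(Rational(1, 8), 22)), Mul(Rational(1, 3), -97, Mul(Rational(1, 8), 22))))) = Add(-15504, Mul(-1, Add(Rational(-1, 6), Mul(Rational(1, 6), Rational(11, 4)), Mul(Rational(1, 3), -97, Rational(11, 4))))) = Add(-15504, Mul(-1, Add(Rational(-1, 6), Rational(11, 24), Rational(-1067, 12)))) = Add(-15504, Mul(-1, Rational(-709, 8))) = Add(-15504, Rational(709, 8)) = Rational(-123323, 8)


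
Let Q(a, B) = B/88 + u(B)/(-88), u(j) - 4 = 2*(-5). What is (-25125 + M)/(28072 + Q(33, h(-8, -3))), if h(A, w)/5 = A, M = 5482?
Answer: -864292/1235151 ≈ -0.69975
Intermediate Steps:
h(A, w) = 5*A
u(j) = -6 (u(j) = 4 + 2*(-5) = 4 - 10 = -6)
Q(a, B) = 3/44 + B/88 (Q(a, B) = B/88 - 6/(-88) = B*(1/88) - 6*(-1/88) = B/88 + 3/44 = 3/44 + B/88)
(-25125 + M)/(28072 + Q(33, h(-8, -3))) = (-25125 + 5482)/(28072 + (3/44 + (5*(-8))/88)) = -19643/(28072 + (3/44 + (1/88)*(-40))) = -19643/(28072 + (3/44 - 5/11)) = -19643/(28072 - 17/44) = -19643/1235151/44 = -19643*44/1235151 = -864292/1235151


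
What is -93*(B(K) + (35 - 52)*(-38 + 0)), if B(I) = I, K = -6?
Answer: -59520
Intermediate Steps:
-93*(B(K) + (35 - 52)*(-38 + 0)) = -93*(-6 + (35 - 52)*(-38 + 0)) = -93*(-6 - 17*(-38)) = -93*(-6 + 646) = -93*640 = -59520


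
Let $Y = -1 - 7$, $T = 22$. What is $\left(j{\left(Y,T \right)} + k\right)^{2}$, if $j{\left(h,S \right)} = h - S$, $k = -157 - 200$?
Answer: $149769$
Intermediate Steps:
$k = -357$ ($k = -157 - 200 = -357$)
$Y = -8$ ($Y = -1 - 7 = -8$)
$\left(j{\left(Y,T \right)} + k\right)^{2} = \left(\left(-8 - 22\right) - 357\right)^{2} = \left(-30 - 357\right)^{2} = \left(-387\right)^{2} = 149769$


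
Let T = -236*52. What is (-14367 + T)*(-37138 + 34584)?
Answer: 68036006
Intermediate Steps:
T = -12272
(-14367 + T)*(-37138 + 34584) = (-14367 - 12272)*(-37138 + 34584) = -26639*(-2554) = 68036006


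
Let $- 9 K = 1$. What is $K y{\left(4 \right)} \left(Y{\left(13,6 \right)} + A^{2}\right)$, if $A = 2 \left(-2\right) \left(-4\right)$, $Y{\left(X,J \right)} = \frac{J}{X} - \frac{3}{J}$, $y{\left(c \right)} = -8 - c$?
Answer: $\frac{13310}{39} \approx 341.28$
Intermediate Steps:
$K = - \frac{1}{9}$ ($K = \left(- \frac{1}{9}\right) 1 = - \frac{1}{9} \approx -0.11111$)
$Y{\left(X,J \right)} = - \frac{3}{J} + \frac{J}{X}$
$A = 16$ ($A = \left(-4\right) \left(-4\right) = 16$)
$K y{\left(4 \right)} \left(Y{\left(13,6 \right)} + A^{2}\right) = - \frac{-8 - 4}{9} \left(\left(- \frac{3}{6} + \frac{6}{13}\right) + 16^{2}\right) = - \frac{-8 - 4}{9} \left(\left(\left(-3\right) \frac{1}{6} + 6 \cdot \frac{1}{13}\right) + 256\right) = \left(- \frac{1}{9}\right) \left(-12\right) \left(\left(- \frac{1}{2} + \frac{6}{13}\right) + 256\right) = \frac{4 \left(- \frac{1}{26} + 256\right)}{3} = \frac{4}{3} \cdot \frac{6655}{26} = \frac{13310}{39}$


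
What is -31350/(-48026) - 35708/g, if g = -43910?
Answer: 70261157/47927765 ≈ 1.4660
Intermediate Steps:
-31350/(-48026) - 35708/g = -31350/(-48026) - 35708/(-43910) = -31350*(-1/48026) - 35708*(-1/43910) = 1425/2183 + 17854/21955 = 70261157/47927765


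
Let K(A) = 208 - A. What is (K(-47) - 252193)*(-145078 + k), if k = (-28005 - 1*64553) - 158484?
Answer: 99797680560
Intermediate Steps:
k = -251042 (k = (-28005 - 64553) - 158484 = -92558 - 158484 = -251042)
(K(-47) - 252193)*(-145078 + k) = ((208 - 1*(-47)) - 252193)*(-145078 - 251042) = ((208 + 47) - 252193)*(-396120) = (255 - 252193)*(-396120) = -251938*(-396120) = 99797680560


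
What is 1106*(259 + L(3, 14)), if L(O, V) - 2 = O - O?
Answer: 288666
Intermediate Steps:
L(O, V) = 2 (L(O, V) = 2 + (O - O) = 2 + 0 = 2)
1106*(259 + L(3, 14)) = 1106*(259 + 2) = 1106*261 = 288666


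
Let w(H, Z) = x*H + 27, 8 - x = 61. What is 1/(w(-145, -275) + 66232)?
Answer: 1/73944 ≈ 1.3524e-5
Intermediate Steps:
x = -53 (x = 8 - 1*61 = 8 - 61 = -53)
w(H, Z) = 27 - 53*H (w(H, Z) = -53*H + 27 = 27 - 53*H)
1/(w(-145, -275) + 66232) = 1/((27 - 53*(-145)) + 66232) = 1/((27 + 7685) + 66232) = 1/(7712 + 66232) = 1/73944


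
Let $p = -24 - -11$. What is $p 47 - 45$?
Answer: $-656$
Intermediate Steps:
$p = -13$ ($p = -24 + 11 = -13$)
$p 47 - 45 = \left(-13\right) 47 - 45 = -611 - 45 = -656$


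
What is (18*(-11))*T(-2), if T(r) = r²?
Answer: -792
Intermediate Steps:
(18*(-11))*T(-2) = (18*(-11))*(-2)² = -198*4 = -792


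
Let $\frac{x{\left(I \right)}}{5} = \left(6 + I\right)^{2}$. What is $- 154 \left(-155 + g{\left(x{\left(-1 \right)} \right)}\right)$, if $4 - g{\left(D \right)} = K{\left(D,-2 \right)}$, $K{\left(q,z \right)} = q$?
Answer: $42504$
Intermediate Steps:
$x{\left(I \right)} = 5 \left(6 + I\right)^{2}$
$g{\left(D \right)} = 4 - D$
$- 154 \left(-155 + g{\left(x{\left(-1 \right)} \right)}\right) = - 154 \left(-155 + \left(4 - 5 \left(6 - 1\right)^{2}\right)\right) = - 154 \left(-155 + \left(4 - 5 \cdot 5^{2}\right)\right) = - 154 \left(-155 + \left(4 - 5 \cdot 25\right)\right) = - 154 \left(-155 + \left(4 - 125\right)\right) = - 154 \left(-155 - 121\right) = \left(-154\right) \left(-276\right) = 42504$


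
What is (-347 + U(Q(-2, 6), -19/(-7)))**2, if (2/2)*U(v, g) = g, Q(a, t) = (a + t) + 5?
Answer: 5808100/49 ≈ 1.1853e+5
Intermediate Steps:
Q(a, t) = 5 + a + t
U(v, g) = g
(-347 + U(Q(-2, 6), -19/(-7)))**2 = (-347 - 19/(-7))**2 = (-347 - 19*(-1/7))**2 = (-347 + 19/7)**2 = (-2410/7)**2 = 5808100/49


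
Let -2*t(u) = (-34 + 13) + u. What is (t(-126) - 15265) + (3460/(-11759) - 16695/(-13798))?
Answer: -1232341330089/81125341 ≈ -15191.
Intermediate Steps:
t(u) = 21/2 - u/2 (t(u) = -((-34 + 13) + u)/2 = -(-21 + u)/2 = 21/2 - u/2)
(t(-126) - 15265) + (3460/(-11759) - 16695/(-13798)) = ((21/2 - ½*(-126)) - 15265) + (3460/(-11759) - 16695/(-13798)) = ((21/2 + 63) - 15265) + (3460*(-1/11759) - 16695*(-1/13798)) = (147/2 - 15265) + (-3460/11759 + 16695/13798) = -30383/2 + 148575425/162250682 = -1232341330089/81125341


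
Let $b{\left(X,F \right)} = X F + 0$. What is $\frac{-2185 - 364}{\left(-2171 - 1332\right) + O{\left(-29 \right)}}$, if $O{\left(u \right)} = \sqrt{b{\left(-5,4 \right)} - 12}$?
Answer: $\frac{8929147}{12271041} + \frac{10196 i \sqrt{2}}{12271041} \approx 0.72766 + 0.0011751 i$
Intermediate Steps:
$b{\left(X,F \right)} = F X$ ($b{\left(X,F \right)} = F X + 0 = F X$)
$O{\left(u \right)} = 4 i \sqrt{2}$ ($O{\left(u \right)} = \sqrt{4 \left(-5\right) - 12} = \sqrt{-20 - 12} = \sqrt{-32} = 4 i \sqrt{2}$)
$\frac{-2185 - 364}{\left(-2171 - 1332\right) + O{\left(-29 \right)}} = \frac{-2185 - 364}{\left(-2171 - 1332\right) + 4 i \sqrt{2}} = - \frac{2549}{\left(-2171 - 1332\right) + 4 i \sqrt{2}} = - \frac{2549}{-3503 + 4 i \sqrt{2}}$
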